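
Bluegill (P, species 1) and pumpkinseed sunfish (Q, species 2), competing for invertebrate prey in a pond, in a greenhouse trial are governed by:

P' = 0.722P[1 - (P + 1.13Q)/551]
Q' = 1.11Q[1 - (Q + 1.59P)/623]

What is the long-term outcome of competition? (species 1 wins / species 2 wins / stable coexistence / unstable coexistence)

unstable coexistence (outcome depends on initial conditions)

Compare the nullcline intercepts: K1/α12 = 551/1.13 = 488 < K2 = 623; K2/α21 = 623/1.59 = 392 < K1 = 551.
Since both are reversed, neither can invade when rare; the interior point is a saddle.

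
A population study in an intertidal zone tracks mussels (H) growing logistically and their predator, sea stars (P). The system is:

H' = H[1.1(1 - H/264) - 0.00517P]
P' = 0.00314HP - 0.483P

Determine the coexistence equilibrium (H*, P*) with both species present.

H* ≈ 154, P* ≈ 88.8

From dP/dt = 0 with P > 0: 0.00314H* = 0.483, so H* = 154.
Substitute into dH/dt = 0: 1.1(1 - 154/264) = 0.00517P*.
The bracket is 0.417, giving P* = 0.459/0.00517 = 88.8.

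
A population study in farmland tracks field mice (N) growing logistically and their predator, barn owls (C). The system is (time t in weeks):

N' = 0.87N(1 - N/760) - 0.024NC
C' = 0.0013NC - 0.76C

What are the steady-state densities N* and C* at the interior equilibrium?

From dC/dt = 0 with C > 0: 0.0013N* = 0.76, so N* = 585.
Substitute into dN/dt = 0: 0.87(1 - 585/760) = 0.024C*.
The bracket is 0.231, giving C* = 0.201/0.024 = 8.37.

N* ≈ 585, C* ≈ 8.37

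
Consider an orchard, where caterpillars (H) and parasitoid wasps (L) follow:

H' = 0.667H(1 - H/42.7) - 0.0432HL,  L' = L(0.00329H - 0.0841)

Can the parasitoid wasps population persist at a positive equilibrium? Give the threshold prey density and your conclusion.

Threshold H = 25.6; K > 25.6, so yes, the predator persists.

The predator equation gives dL/dt > 0 only when H > 0.0841/0.00329 = 25.6.
Without the predator, H → K = 42.7. Since 42.7 > 25.6, the predator can invade and persist.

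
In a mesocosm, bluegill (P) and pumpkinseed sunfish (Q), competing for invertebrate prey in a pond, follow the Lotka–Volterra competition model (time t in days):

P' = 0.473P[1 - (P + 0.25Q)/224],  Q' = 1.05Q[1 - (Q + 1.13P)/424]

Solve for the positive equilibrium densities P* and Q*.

Setting both brackets to zero gives the nullclines P + 0.25Q = 224 and 1.13P + Q = 424.
Substituting Q = 424 - 1.13P into the first: P(1 - 0.25·1.13) = 224 - 0.25·424.
So P* = 118/0.718 = 164, and then Q* = 424 - 1.13·164 = 238.

P* ≈ 164, Q* ≈ 238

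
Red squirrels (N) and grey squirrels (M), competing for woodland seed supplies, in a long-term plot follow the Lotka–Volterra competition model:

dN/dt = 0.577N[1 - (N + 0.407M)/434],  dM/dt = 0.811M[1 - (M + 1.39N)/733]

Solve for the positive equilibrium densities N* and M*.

N* ≈ 312, M* ≈ 299

Setting both brackets to zero gives the nullclines N + 0.407M = 434 and 1.39N + M = 733.
Substituting M = 733 - 1.39N into the first: N(1 - 0.407·1.39) = 434 - 0.407·733.
So N* = 136/0.434 = 312, and then M* = 733 - 1.39·312 = 299.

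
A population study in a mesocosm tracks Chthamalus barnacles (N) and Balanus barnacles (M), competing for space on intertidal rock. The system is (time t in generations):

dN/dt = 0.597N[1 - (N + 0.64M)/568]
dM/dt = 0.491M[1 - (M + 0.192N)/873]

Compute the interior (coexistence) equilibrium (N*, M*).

N* ≈ 10.6, M* ≈ 871

Setting both brackets to zero gives the nullclines N + 0.64M = 568 and 0.192N + M = 873.
Substituting M = 873 - 0.192N into the first: N(1 - 0.64·0.192) = 568 - 0.64·873.
So N* = 9.28/0.877 = 10.6, and then M* = 873 - 0.192·10.6 = 871.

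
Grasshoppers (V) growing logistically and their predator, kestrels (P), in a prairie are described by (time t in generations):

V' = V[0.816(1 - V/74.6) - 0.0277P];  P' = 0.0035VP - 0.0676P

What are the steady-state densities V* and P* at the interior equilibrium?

V* ≈ 19.3, P* ≈ 21.8

From dP/dt = 0 with P > 0: 0.0035V* = 0.0676, so V* = 19.3.
Substitute into dV/dt = 0: 0.816(1 - 19.3/74.6) = 0.0277P*.
The bracket is 0.741, giving P* = 0.605/0.0277 = 21.8.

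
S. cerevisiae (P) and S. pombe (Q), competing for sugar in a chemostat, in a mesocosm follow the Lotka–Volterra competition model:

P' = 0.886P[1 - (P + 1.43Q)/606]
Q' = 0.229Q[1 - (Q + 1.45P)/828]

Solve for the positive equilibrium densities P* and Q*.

Setting both brackets to zero gives the nullclines P + 1.43Q = 606 and 1.45P + Q = 828.
Substituting Q = 828 - 1.45P into the first: P(1 - 1.43·1.45) = 606 - 1.43·828.
So P* = -578/-1.07 = 538, and then Q* = 828 - 1.45·538 = 47.2.

P* ≈ 538, Q* ≈ 47.2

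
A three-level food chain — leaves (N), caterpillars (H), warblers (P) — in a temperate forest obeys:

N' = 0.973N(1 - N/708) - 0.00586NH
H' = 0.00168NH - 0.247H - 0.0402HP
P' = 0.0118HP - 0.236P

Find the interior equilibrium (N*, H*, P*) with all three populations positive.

N* ≈ 623, H* ≈ 20, P* ≈ 19.9

From dP/dt = 0: 0.0118H* = 0.236, so H* = 20.
From dN/dt = 0: 0.973(1 - N*/708) = 0.00586·20, giving N* = 708·(1 - 0.12) = 623.
From dH/dt = 0: 0.00168·623 - 0.247 = 0.0402P*, so P* = 0.799/0.0402 = 19.9.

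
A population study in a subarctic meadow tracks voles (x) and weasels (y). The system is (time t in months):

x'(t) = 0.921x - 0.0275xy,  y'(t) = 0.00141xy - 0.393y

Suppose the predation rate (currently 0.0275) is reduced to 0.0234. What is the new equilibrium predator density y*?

y* ≈ 39.4

At the interior fixed point, setting dx/dt = 0 with x > 0 fixes y* = (prey growth rate)/(xy coefficient) — independent of the other coefficients.
With the change, y* = 0.921/0.0234 = 39.4; it rises from 33.5.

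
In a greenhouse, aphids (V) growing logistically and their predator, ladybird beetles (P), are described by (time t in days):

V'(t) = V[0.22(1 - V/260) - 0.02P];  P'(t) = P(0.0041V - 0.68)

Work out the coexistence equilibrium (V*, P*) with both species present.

From dP/dt = 0 with P > 0: 0.0041V* = 0.68, so V* = 166.
Substitute into dV/dt = 0: 0.22(1 - 166/260) = 0.02P*.
The bracket is 0.362, giving P* = 0.0797/0.02 = 3.98.

V* ≈ 166, P* ≈ 3.98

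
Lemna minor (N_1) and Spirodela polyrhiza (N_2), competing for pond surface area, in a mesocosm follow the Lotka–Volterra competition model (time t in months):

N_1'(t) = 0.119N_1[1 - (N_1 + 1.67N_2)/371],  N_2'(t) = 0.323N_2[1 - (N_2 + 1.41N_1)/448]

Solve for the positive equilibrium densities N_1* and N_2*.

Setting both brackets to zero gives the nullclines N_1 + 1.67N_2 = 371 and 1.41N_1 + N_2 = 448.
Substituting N_2 = 448 - 1.41N_1 into the first: N_1(1 - 1.67·1.41) = 371 - 1.67·448.
So N_1* = -377/-1.35 = 278, and then N_2* = 448 - 1.41·278 = 55.4.

N_1* ≈ 278, N_2* ≈ 55.4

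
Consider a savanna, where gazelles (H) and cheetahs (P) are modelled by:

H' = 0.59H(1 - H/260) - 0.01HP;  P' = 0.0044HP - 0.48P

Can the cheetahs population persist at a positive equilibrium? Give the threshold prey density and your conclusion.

The predator equation gives dP/dt > 0 only when H > 0.48/0.0044 = 109.
Without the predator, H → K = 260. Since 260 > 109, the predator can invade and persist.

Threshold H = 109; K > 109, so yes, the predator persists.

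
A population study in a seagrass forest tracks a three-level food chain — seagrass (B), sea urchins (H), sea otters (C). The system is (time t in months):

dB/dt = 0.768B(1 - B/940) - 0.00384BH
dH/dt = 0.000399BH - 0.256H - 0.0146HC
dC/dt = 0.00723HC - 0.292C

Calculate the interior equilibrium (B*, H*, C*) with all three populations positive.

From dC/dt = 0: 0.00723H* = 0.292, so H* = 40.4.
From dB/dt = 0: 0.768(1 - B*/940) = 0.00384·40.4, giving B* = 940·(1 - 0.202) = 750.
From dH/dt = 0: 0.000399·750 - 0.256 = 0.0146C*, so C* = 0.0433/0.0146 = 2.97.

B* ≈ 750, H* ≈ 40.4, C* ≈ 2.97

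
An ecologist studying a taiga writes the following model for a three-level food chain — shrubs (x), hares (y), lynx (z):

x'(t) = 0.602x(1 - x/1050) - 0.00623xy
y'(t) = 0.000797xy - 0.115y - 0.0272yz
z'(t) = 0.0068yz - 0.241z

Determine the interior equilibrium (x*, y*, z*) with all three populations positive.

From dz/dt = 0: 0.0068y* = 0.241, so y* = 35.4.
From dx/dt = 0: 0.602(1 - x*/1050) = 0.00623·35.4, giving x* = 1050·(1 - 0.367) = 665.
From dy/dt = 0: 0.000797·665 - 0.115 = 0.0272z*, so z* = 0.415/0.0272 = 15.3.

x* ≈ 665, y* ≈ 35.4, z* ≈ 15.3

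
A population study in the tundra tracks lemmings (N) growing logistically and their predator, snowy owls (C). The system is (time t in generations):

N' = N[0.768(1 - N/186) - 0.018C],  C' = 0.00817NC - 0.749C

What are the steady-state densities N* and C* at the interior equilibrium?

From dC/dt = 0 with C > 0: 0.00817N* = 0.749, so N* = 91.7.
Substitute into dN/dt = 0: 0.768(1 - 91.7/186) = 0.018C*.
The bracket is 0.507, giving C* = 0.389/0.018 = 21.6.

N* ≈ 91.7, C* ≈ 21.6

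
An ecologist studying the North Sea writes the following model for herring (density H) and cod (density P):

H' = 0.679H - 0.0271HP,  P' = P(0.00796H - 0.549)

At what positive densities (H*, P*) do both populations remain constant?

Set dP/dt = 0 with P > 0: 0.00796H - 0.549 = 0, so H* = 0.549/0.00796 = 69.
Set dH/dt = 0 with H > 0: 0.679 - 0.0271P = 0, so P* = 0.679/0.0271 = 25.1.

H* ≈ 69, P* ≈ 25.1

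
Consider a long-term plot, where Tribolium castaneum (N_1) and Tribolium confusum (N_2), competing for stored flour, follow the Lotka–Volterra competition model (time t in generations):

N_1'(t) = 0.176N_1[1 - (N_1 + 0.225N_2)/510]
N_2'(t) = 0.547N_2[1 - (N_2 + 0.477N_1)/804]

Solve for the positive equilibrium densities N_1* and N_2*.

Setting both brackets to zero gives the nullclines N_1 + 0.225N_2 = 510 and 0.477N_1 + N_2 = 804.
Substituting N_2 = 804 - 0.477N_1 into the first: N_1(1 - 0.225·0.477) = 510 - 0.225·804.
So N_1* = 329/0.893 = 369, and then N_2* = 804 - 0.477·369 = 628.

N_1* ≈ 369, N_2* ≈ 628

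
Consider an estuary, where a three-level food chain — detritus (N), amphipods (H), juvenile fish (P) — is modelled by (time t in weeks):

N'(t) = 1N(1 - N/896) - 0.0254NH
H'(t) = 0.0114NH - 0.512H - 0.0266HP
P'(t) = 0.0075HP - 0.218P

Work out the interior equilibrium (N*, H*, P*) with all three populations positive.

N* ≈ 234, H* ≈ 29.1, P* ≈ 81.2

From dP/dt = 0: 0.0075H* = 0.218, so H* = 29.1.
From dN/dt = 0: 1(1 - N*/896) = 0.0254·29.1, giving N* = 896·(1 - 0.738) = 234.
From dH/dt = 0: 0.0114·234 - 0.512 = 0.0266P*, so P* = 2.16/0.0266 = 81.2.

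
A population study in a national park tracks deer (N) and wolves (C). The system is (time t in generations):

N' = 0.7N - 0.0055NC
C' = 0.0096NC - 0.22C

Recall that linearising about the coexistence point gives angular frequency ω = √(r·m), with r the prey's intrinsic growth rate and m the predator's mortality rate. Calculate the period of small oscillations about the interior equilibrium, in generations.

Here r = 0.7 and m = 0.22, so r·m = 0.154.
ω = √0.154 = 0.392 per generation, hence T = 2π/ω ≈ 16 generations.

T ≈ 16 generations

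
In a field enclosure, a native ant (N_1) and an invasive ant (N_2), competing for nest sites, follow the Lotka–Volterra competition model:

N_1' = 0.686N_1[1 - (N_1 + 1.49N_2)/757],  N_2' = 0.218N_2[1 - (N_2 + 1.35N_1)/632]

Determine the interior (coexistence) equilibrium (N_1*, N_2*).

Setting both brackets to zero gives the nullclines N_1 + 1.49N_2 = 757 and 1.35N_1 + N_2 = 632.
Substituting N_2 = 632 - 1.35N_1 into the first: N_1(1 - 1.49·1.35) = 757 - 1.49·632.
So N_1* = -185/-1.01 = 183, and then N_2* = 632 - 1.35·183 = 386.

N_1* ≈ 183, N_2* ≈ 386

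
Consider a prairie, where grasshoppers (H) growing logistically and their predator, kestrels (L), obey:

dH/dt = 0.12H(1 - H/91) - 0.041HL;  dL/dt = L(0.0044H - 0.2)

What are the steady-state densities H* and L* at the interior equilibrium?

H* ≈ 45.5, L* ≈ 1.46

From dL/dt = 0 with L > 0: 0.0044H* = 0.2, so H* = 45.5.
Substitute into dH/dt = 0: 0.12(1 - 45.5/91) = 0.041L*.
The bracket is 0.5, giving L* = 0.0601/0.041 = 1.46.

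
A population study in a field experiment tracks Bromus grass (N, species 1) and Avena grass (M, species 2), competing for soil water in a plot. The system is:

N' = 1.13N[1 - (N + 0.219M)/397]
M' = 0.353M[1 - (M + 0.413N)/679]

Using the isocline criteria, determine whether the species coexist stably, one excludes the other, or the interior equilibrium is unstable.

stable coexistence

Compare the nullcline intercepts: K1/α12 = 397/0.219 = 1810 > K2 = 679; K2/α21 = 679/0.413 = 1640 > K1 = 397.
Since both inequalities hold, each species can invade when rare, so the interior equilibrium is stable.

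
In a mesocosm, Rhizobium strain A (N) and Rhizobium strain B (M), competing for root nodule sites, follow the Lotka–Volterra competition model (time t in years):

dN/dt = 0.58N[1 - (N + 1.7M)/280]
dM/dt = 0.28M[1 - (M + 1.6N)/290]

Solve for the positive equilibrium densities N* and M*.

Setting both brackets to zero gives the nullclines N + 1.7M = 280 and 1.6N + M = 290.
Substituting M = 290 - 1.6N into the first: N(1 - 1.7·1.6) = 280 - 1.7·290.
So N* = -213/-1.72 = 124, and then M* = 290 - 1.6·124 = 91.9.

N* ≈ 124, M* ≈ 91.9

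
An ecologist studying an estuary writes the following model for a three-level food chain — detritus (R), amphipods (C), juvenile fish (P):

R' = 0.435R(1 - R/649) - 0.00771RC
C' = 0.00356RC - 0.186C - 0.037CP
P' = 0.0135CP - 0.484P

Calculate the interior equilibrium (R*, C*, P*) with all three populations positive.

R* ≈ 237, C* ≈ 35.9, P* ≈ 17.7

From dP/dt = 0: 0.0135C* = 0.484, so C* = 35.9.
From dR/dt = 0: 0.435(1 - R*/649) = 0.00771·35.9, giving R* = 649·(1 - 0.635) = 237.
From dC/dt = 0: 0.00356·237 - 0.186 = 0.037P*, so P* = 0.656/0.037 = 17.7.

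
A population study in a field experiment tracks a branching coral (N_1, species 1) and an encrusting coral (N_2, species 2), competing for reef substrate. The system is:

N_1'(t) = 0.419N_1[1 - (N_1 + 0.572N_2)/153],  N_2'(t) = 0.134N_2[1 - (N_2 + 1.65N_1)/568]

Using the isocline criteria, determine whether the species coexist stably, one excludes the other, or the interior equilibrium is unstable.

species 2 excludes species 1

Compare the nullcline intercepts: K1/α12 = 153/0.572 = 267 < K2 = 568; K2/α21 = 568/1.65 = 344 > K1 = 153.
Since the inequalities point opposite ways, species 2 can invade but species 1 cannot.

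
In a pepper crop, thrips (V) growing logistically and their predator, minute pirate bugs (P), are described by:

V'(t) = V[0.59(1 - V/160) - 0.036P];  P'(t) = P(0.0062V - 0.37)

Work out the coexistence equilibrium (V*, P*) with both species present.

V* ≈ 59.7, P* ≈ 10.3

From dP/dt = 0 with P > 0: 0.0062V* = 0.37, so V* = 59.7.
Substitute into dV/dt = 0: 0.59(1 - 59.7/160) = 0.036P*.
The bracket is 0.627, giving P* = 0.37/0.036 = 10.3.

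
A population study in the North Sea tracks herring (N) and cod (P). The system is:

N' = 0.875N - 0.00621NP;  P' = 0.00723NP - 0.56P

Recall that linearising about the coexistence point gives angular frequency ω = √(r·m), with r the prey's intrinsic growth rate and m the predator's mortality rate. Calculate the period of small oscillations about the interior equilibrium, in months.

Here r = 0.875 and m = 0.56, so r·m = 0.49.
ω = √0.49 = 0.7 per month, hence T = 2π/ω ≈ 8.98 months.

T ≈ 8.98 months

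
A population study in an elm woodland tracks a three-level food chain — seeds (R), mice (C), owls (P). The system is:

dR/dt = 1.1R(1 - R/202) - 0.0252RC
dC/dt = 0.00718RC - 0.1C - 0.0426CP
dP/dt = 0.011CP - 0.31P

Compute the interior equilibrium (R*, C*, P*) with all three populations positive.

R* ≈ 71.6, C* ≈ 28.2, P* ≈ 9.72

From dP/dt = 0: 0.011C* = 0.31, so C* = 28.2.
From dR/dt = 0: 1.1(1 - R*/202) = 0.0252·28.2, giving R* = 202·(1 - 0.646) = 71.6.
From dC/dt = 0: 0.00718·71.6 - 0.1 = 0.0426P*, so P* = 0.414/0.0426 = 9.72.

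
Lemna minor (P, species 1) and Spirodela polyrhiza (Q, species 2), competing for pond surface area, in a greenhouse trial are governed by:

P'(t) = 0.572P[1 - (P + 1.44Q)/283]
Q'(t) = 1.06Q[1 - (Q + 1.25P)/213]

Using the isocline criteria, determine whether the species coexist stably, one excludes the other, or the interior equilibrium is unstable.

Compare the nullcline intercepts: K1/α12 = 283/1.44 = 197 < K2 = 213; K2/α21 = 213/1.25 = 170 < K1 = 283.
Since both are reversed, neither can invade when rare; the interior point is a saddle.

unstable coexistence (outcome depends on initial conditions)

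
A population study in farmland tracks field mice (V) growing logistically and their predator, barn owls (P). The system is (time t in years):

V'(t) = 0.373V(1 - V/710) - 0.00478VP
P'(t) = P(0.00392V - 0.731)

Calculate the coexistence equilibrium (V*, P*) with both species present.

From dP/dt = 0 with P > 0: 0.00392V* = 0.731, so V* = 186.
Substitute into dV/dt = 0: 0.373(1 - 186/710) = 0.00478P*.
The bracket is 0.737, giving P* = 0.275/0.00478 = 57.5.

V* ≈ 186, P* ≈ 57.5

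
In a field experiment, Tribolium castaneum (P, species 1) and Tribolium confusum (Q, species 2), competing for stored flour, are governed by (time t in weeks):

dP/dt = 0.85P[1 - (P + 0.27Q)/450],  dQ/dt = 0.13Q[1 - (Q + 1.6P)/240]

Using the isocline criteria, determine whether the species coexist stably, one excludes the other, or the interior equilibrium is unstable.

Compare the nullcline intercepts: K1/α12 = 450/0.27 = 1670 > K2 = 240; K2/α21 = 240/1.6 = 150 < K1 = 450.
Since the inequalities point opposite ways, species 1 can invade but species 2 cannot.

species 1 excludes species 2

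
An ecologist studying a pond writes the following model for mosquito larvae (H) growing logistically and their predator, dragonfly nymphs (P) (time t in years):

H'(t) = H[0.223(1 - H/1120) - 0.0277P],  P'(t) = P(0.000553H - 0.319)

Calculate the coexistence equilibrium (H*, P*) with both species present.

From dP/dt = 0 with P > 0: 0.000553H* = 0.319, so H* = 577.
Substitute into dH/dt = 0: 0.223(1 - 577/1120) = 0.0277P*.
The bracket is 0.485, giving P* = 0.108/0.0277 = 3.9.

H* ≈ 577, P* ≈ 3.9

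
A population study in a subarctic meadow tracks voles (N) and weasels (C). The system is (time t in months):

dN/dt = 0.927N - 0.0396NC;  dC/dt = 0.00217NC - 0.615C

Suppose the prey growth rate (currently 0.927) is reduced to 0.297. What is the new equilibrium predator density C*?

C* ≈ 7.5

At the interior fixed point, setting dN/dt = 0 with N > 0 fixes C* = (prey growth rate)/(NC coefficient) — independent of the other coefficients.
With the change, C* = 0.297/0.0396 = 7.5; it falls from 23.4.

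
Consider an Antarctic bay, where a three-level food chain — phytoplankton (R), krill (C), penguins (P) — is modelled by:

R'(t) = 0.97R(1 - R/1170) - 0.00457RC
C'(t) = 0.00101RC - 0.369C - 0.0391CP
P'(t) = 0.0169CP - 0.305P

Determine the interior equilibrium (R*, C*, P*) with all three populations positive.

R* ≈ 1070, C* ≈ 18, P* ≈ 18.2

From dP/dt = 0: 0.0169C* = 0.305, so C* = 18.
From dR/dt = 0: 0.97(1 - R*/1170) = 0.00457·18, giving R* = 1170·(1 - 0.085) = 1070.
From dC/dt = 0: 0.00101·1070 - 0.369 = 0.0391P*, so P* = 0.712/0.0391 = 18.2.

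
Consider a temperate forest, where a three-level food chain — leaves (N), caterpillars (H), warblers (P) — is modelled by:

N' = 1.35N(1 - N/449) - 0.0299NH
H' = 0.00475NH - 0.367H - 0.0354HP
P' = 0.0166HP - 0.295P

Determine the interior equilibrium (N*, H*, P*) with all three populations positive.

N* ≈ 272, H* ≈ 17.8, P* ≈ 26.2

From dP/dt = 0: 0.0166H* = 0.295, so H* = 17.8.
From dN/dt = 0: 1.35(1 - N*/449) = 0.0299·17.8, giving N* = 449·(1 - 0.394) = 272.
From dH/dt = 0: 0.00475·272 - 0.367 = 0.0354P*, so P* = 0.926/0.0354 = 26.2.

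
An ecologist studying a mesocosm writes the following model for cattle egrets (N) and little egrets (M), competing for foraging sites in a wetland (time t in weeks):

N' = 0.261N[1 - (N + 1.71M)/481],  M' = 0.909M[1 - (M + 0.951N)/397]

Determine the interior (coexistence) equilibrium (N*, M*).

N* ≈ 316, M* ≈ 96.5

Setting both brackets to zero gives the nullclines N + 1.71M = 481 and 0.951N + M = 397.
Substituting M = 397 - 0.951N into the first: N(1 - 1.71·0.951) = 481 - 1.71·397.
So N* = -198/-0.626 = 316, and then M* = 397 - 0.951·316 = 96.5.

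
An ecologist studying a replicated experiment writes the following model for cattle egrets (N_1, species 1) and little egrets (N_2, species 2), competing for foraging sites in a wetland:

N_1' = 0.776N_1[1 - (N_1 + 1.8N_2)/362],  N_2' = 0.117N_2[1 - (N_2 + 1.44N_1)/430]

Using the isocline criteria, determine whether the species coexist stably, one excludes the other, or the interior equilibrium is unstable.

Compare the nullcline intercepts: K1/α12 = 362/1.8 = 201 < K2 = 430; K2/α21 = 430/1.44 = 299 < K1 = 362.
Since both are reversed, neither can invade when rare; the interior point is a saddle.

unstable coexistence (outcome depends on initial conditions)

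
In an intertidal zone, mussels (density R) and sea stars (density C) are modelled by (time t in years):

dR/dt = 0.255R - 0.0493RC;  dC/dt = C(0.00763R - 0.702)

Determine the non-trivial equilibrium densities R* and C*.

Set dC/dt = 0 with C > 0: 0.00763R - 0.702 = 0, so R* = 0.702/0.00763 = 92.
Set dR/dt = 0 with R > 0: 0.255 - 0.0493C = 0, so C* = 0.255/0.0493 = 5.17.

R* ≈ 92, C* ≈ 5.17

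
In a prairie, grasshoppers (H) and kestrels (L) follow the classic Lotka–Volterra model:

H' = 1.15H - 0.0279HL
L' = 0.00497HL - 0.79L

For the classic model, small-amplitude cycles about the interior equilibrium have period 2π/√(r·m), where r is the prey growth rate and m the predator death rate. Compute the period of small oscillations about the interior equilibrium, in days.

T ≈ 6.59 days

Here r = 1.15 and m = 0.79, so r·m = 0.908.
ω = √0.908 = 0.953 per day, hence T = 2π/ω ≈ 6.59 days.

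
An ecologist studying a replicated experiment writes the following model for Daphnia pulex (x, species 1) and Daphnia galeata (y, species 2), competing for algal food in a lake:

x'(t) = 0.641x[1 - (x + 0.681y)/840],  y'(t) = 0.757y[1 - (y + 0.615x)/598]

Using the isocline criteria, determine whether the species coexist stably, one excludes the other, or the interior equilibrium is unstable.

Compare the nullcline intercepts: K1/α12 = 840/0.681 = 1230 > K2 = 598; K2/α21 = 598/0.615 = 972 > K1 = 840.
Since both inequalities hold, each species can invade when rare, so the interior equilibrium is stable.

stable coexistence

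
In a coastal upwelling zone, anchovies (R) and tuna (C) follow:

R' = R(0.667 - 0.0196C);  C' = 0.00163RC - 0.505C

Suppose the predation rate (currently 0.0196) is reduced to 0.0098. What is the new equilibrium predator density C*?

At the interior fixed point, setting dR/dt = 0 with R > 0 fixes C* = (prey growth rate)/(RC coefficient) — independent of the other coefficients.
With the change, C* = 0.667/0.0098 = 68.1; it rises from 34.

C* ≈ 68.1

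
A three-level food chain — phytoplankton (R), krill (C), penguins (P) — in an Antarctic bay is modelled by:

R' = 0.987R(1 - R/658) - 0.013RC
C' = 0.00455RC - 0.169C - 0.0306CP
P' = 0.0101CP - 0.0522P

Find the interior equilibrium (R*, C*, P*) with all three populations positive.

R* ≈ 613, C* ≈ 5.17, P* ≈ 85.7

From dP/dt = 0: 0.0101C* = 0.0522, so C* = 5.17.
From dR/dt = 0: 0.987(1 - R*/658) = 0.013·5.17, giving R* = 658·(1 - 0.0681) = 613.
From dC/dt = 0: 0.00455·613 - 0.169 = 0.0306P*, so P* = 2.62/0.0306 = 85.7.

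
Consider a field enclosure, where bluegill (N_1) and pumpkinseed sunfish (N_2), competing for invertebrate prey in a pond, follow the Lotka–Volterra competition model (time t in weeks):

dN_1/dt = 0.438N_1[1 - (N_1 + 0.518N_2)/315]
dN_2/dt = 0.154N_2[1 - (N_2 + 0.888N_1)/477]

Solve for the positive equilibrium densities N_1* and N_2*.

N_1* ≈ 126, N_2* ≈ 365

Setting both brackets to zero gives the nullclines N_1 + 0.518N_2 = 315 and 0.888N_1 + N_2 = 477.
Substituting N_2 = 477 - 0.888N_1 into the first: N_1(1 - 0.518·0.888) = 315 - 0.518·477.
So N_1* = 67.9/0.54 = 126, and then N_2* = 477 - 0.888·126 = 365.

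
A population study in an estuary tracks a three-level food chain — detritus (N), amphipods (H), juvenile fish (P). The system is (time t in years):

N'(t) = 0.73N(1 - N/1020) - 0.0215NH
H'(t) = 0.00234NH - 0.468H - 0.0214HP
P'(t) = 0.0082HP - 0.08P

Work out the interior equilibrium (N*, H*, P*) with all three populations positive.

N* ≈ 727, H* ≈ 9.76, P* ≈ 57.6

From dP/dt = 0: 0.0082H* = 0.08, so H* = 9.76.
From dN/dt = 0: 0.73(1 - N*/1020) = 0.0215·9.76, giving N* = 1020·(1 - 0.287) = 727.
From dH/dt = 0: 0.00234·727 - 0.468 = 0.0214P*, so P* = 1.23/0.0214 = 57.6.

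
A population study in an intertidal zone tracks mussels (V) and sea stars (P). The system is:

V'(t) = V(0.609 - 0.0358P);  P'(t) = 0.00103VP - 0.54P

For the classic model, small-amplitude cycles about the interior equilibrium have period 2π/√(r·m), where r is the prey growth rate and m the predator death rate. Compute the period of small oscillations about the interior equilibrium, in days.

Here r = 0.609 and m = 0.54, so r·m = 0.329.
ω = √0.329 = 0.573 per day, hence T = 2π/ω ≈ 11 days.

T ≈ 11 days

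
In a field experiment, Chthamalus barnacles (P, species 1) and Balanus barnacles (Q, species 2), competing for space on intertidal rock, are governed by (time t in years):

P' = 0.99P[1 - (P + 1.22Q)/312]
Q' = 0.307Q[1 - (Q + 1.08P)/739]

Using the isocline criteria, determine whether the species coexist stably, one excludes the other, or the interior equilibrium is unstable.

species 2 excludes species 1

Compare the nullcline intercepts: K1/α12 = 312/1.22 = 256 < K2 = 739; K2/α21 = 739/1.08 = 684 > K1 = 312.
Since the inequalities point opposite ways, species 2 can invade but species 1 cannot.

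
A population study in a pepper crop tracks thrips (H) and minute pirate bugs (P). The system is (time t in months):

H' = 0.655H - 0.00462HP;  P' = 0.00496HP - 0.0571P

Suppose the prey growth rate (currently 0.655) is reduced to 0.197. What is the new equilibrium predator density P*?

P* ≈ 42.6

At the interior fixed point, setting dH/dt = 0 with H > 0 fixes P* = (prey growth rate)/(HP coefficient) — independent of the other coefficients.
With the change, P* = 0.197/0.00462 = 42.6; it falls from 142.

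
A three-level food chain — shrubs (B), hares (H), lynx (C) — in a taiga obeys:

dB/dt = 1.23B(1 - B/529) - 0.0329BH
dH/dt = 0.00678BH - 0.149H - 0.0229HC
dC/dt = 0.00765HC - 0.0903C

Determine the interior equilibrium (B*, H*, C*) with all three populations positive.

From dC/dt = 0: 0.00765H* = 0.0903, so H* = 11.8.
From dB/dt = 0: 1.23(1 - B*/529) = 0.0329·11.8, giving B* = 529·(1 - 0.316) = 362.
From dH/dt = 0: 0.00678·362 - 0.149 = 0.0229C*, so C* = 2.31/0.0229 = 101.

B* ≈ 362, H* ≈ 11.8, C* ≈ 101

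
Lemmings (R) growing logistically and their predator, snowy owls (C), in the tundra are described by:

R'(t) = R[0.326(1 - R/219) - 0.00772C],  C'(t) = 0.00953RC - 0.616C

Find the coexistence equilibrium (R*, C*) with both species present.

From dC/dt = 0 with C > 0: 0.00953R* = 0.616, so R* = 64.6.
Substitute into dR/dt = 0: 0.326(1 - 64.6/219) = 0.00772C*.
The bracket is 0.705, giving C* = 0.23/0.00772 = 29.8.

R* ≈ 64.6, C* ≈ 29.8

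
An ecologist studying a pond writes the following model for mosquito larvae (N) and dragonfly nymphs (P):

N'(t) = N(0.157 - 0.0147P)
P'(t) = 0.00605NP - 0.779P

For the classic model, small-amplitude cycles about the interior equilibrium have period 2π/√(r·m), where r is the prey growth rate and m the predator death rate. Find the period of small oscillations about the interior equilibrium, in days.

T ≈ 18 days

Here r = 0.157 and m = 0.779, so r·m = 0.122.
ω = √0.122 = 0.35 per day, hence T = 2π/ω ≈ 18 days.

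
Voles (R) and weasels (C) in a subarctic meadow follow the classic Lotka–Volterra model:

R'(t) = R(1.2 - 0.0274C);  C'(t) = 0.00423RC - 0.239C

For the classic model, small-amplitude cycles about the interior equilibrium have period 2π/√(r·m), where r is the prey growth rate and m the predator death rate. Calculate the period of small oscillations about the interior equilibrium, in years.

T ≈ 11.7 years

Here r = 1.2 and m = 0.239, so r·m = 0.287.
ω = √0.287 = 0.536 per year, hence T = 2π/ω ≈ 11.7 years.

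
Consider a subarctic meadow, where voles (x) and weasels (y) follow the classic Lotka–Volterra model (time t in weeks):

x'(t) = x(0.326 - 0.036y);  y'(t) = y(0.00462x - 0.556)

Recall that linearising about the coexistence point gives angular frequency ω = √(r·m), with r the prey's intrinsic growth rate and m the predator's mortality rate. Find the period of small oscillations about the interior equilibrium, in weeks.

T ≈ 14.8 weeks

Here r = 0.326 and m = 0.556, so r·m = 0.181.
ω = √0.181 = 0.426 per week, hence T = 2π/ω ≈ 14.8 weeks.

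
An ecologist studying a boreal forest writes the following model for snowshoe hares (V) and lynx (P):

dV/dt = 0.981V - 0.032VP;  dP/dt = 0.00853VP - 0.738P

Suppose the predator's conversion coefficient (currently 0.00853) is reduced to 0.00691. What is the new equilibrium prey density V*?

At the interior fixed point, setting dP/dt = 0 with P > 0 fixes V* = (predator death rate)/(VP coefficient) — independent of the other coefficients.
With the change, V* = 0.738/0.00691 = 107; it rises from 86.5.

V* ≈ 107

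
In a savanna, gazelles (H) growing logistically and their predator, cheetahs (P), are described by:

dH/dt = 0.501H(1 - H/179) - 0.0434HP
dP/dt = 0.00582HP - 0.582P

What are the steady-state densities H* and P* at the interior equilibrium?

H* ≈ 100, P* ≈ 5.09

From dP/dt = 0 with P > 0: 0.00582H* = 0.582, so H* = 100.
Substitute into dH/dt = 0: 0.501(1 - 100/179) = 0.0434P*.
The bracket is 0.441, giving P* = 0.221/0.0434 = 5.09.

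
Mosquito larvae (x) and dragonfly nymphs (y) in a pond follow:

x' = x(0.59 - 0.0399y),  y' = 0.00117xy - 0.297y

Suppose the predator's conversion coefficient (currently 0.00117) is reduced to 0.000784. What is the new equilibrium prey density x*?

x* ≈ 379

At the interior fixed point, setting dy/dt = 0 with y > 0 fixes x* = (predator death rate)/(xy coefficient) — independent of the other coefficients.
With the change, x* = 0.297/0.000784 = 379; it rises from 254.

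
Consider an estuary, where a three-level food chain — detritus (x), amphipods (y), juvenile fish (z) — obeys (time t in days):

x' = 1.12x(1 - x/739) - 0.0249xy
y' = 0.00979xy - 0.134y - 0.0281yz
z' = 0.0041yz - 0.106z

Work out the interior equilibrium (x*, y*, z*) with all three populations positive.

From dz/dt = 0: 0.0041y* = 0.106, so y* = 25.9.
From dx/dt = 0: 1.12(1 - x*/739) = 0.0249·25.9, giving x* = 739·(1 - 0.575) = 314.
From dy/dt = 0: 0.00979·314 - 0.134 = 0.0281z*, so z* = 2.94/0.0281 = 105.

x* ≈ 314, y* ≈ 25.9, z* ≈ 105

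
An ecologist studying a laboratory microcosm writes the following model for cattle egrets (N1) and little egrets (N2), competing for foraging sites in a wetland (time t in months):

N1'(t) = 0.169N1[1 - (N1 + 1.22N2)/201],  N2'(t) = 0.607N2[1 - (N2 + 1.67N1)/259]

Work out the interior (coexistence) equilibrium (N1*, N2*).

Setting both brackets to zero gives the nullclines N1 + 1.22N2 = 201 and 1.67N1 + N2 = 259.
Substituting N2 = 259 - 1.67N1 into the first: N1(1 - 1.22·1.67) = 201 - 1.22·259.
So N1* = -115/-1.04 = 111, and then N2* = 259 - 1.67·111 = 73.9.

N1* ≈ 111, N2* ≈ 73.9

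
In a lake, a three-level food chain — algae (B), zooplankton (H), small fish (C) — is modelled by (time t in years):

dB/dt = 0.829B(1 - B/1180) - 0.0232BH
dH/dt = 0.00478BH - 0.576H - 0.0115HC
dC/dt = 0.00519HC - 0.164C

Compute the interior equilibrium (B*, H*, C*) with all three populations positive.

B* ≈ 137, H* ≈ 31.6, C* ≈ 6.65

From dC/dt = 0: 0.00519H* = 0.164, so H* = 31.6.
From dB/dt = 0: 0.829(1 - B*/1180) = 0.0232·31.6, giving B* = 1180·(1 - 0.884) = 137.
From dH/dt = 0: 0.00478·137 - 0.576 = 0.0115C*, so C* = 0.0765/0.0115 = 6.65.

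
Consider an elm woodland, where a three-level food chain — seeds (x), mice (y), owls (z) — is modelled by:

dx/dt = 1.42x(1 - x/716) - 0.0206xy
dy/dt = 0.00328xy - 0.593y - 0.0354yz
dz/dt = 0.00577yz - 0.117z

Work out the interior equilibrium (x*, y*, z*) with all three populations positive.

x* ≈ 505, y* ≈ 20.3, z* ≈ 30.1

From dz/dt = 0: 0.00577y* = 0.117, so y* = 20.3.
From dx/dt = 0: 1.42(1 - x*/716) = 0.0206·20.3, giving x* = 716·(1 - 0.294) = 505.
From dy/dt = 0: 0.00328·505 - 0.593 = 0.0354z*, so z* = 1.06/0.0354 = 30.1.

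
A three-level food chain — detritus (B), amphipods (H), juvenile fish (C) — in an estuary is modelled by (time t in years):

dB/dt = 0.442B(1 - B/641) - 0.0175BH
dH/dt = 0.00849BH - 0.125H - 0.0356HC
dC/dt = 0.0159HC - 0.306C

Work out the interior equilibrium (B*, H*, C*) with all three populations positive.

B* ≈ 153, H* ≈ 19.2, C* ≈ 32.9

From dC/dt = 0: 0.0159H* = 0.306, so H* = 19.2.
From dB/dt = 0: 0.442(1 - B*/641) = 0.0175·19.2, giving B* = 641·(1 - 0.762) = 153.
From dH/dt = 0: 0.00849·153 - 0.125 = 0.0356C*, so C* = 1.17/0.0356 = 32.9.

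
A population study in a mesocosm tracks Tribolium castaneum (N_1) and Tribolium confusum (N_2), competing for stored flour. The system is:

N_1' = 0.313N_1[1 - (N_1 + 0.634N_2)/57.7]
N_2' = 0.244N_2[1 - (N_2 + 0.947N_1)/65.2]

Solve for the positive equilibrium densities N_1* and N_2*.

N_1* ≈ 40.9, N_2* ≈ 26.4

Setting both brackets to zero gives the nullclines N_1 + 0.634N_2 = 57.7 and 0.947N_1 + N_2 = 65.2.
Substituting N_2 = 65.2 - 0.947N_1 into the first: N_1(1 - 0.634·0.947) = 57.7 - 0.634·65.2.
So N_1* = 16.4/0.4 = 40.9, and then N_2* = 65.2 - 0.947·40.9 = 26.4.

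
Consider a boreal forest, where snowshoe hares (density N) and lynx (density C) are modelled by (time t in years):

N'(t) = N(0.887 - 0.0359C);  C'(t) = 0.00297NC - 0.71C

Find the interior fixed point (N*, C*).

N* ≈ 239, C* ≈ 24.7

Set dC/dt = 0 with C > 0: 0.00297N - 0.71 = 0, so N* = 0.71/0.00297 = 239.
Set dN/dt = 0 with N > 0: 0.887 - 0.0359C = 0, so C* = 0.887/0.0359 = 24.7.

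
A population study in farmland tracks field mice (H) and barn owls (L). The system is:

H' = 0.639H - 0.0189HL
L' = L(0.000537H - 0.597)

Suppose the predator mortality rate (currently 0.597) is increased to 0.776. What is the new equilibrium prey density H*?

At the interior fixed point, setting dL/dt = 0 with L > 0 fixes H* = (predator death rate)/(HL coefficient) — independent of the other coefficients.
With the change, H* = 0.776/0.000537 = 1450; it rises from 1110.

H* ≈ 1450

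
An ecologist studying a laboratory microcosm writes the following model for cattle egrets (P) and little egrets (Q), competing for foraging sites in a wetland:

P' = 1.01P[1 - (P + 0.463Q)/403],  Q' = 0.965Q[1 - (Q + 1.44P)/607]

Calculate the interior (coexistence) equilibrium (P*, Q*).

P* ≈ 366, Q* ≈ 80.1

Setting both brackets to zero gives the nullclines P + 0.463Q = 403 and 1.44P + Q = 607.
Substituting Q = 607 - 1.44P into the first: P(1 - 0.463·1.44) = 403 - 0.463·607.
So P* = 122/0.333 = 366, and then Q* = 607 - 1.44·366 = 80.1.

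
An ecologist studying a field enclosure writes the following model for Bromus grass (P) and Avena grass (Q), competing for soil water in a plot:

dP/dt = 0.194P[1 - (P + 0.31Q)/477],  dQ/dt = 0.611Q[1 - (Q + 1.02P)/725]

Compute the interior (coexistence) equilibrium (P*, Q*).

Setting both brackets to zero gives the nullclines P + 0.31Q = 477 and 1.02P + Q = 725.
Substituting Q = 725 - 1.02P into the first: P(1 - 0.31·1.02) = 477 - 0.31·725.
So P* = 252/0.684 = 369, and then Q* = 725 - 1.02·369 = 349.

P* ≈ 369, Q* ≈ 349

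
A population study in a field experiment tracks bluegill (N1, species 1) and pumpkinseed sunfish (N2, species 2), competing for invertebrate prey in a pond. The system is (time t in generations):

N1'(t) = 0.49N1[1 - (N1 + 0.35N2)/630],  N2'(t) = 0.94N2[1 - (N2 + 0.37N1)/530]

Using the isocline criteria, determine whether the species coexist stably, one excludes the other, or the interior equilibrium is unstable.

Compare the nullcline intercepts: K1/α12 = 630/0.35 = 1800 > K2 = 530; K2/α21 = 530/0.37 = 1430 > K1 = 630.
Since both inequalities hold, each species can invade when rare, so the interior equilibrium is stable.

stable coexistence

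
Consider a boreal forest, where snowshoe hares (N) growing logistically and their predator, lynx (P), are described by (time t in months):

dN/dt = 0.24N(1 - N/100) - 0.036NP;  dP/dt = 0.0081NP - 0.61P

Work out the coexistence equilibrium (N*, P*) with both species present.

N* ≈ 75.3, P* ≈ 1.65

From dP/dt = 0 with P > 0: 0.0081N* = 0.61, so N* = 75.3.
Substitute into dN/dt = 0: 0.24(1 - 75.3/100) = 0.036P*.
The bracket is 0.247, giving P* = 0.0593/0.036 = 1.65.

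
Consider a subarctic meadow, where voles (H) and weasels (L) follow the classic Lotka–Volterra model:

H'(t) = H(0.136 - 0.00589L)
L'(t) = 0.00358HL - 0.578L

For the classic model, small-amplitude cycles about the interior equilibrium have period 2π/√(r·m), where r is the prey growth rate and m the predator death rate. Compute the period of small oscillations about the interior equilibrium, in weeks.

Here r = 0.136 and m = 0.578, so r·m = 0.0786.
ω = √0.0786 = 0.28 per week, hence T = 2π/ω ≈ 22.4 weeks.

T ≈ 22.4 weeks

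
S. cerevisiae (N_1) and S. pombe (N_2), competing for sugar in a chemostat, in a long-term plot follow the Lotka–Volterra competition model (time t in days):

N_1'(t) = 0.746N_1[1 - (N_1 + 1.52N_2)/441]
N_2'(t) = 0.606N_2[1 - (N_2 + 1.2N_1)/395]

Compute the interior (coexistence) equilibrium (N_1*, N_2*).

Setting both brackets to zero gives the nullclines N_1 + 1.52N_2 = 441 and 1.2N_1 + N_2 = 395.
Substituting N_2 = 395 - 1.2N_1 into the first: N_1(1 - 1.52·1.2) = 441 - 1.52·395.
So N_1* = -159/-0.824 = 193, and then N_2* = 395 - 1.2·193 = 163.

N_1* ≈ 193, N_2* ≈ 163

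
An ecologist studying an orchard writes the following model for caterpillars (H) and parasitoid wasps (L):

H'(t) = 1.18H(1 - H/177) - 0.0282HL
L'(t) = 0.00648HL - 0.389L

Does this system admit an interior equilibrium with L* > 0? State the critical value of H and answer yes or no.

Threshold H = 60; K > 60, so yes, the predator persists.

The predator equation gives dL/dt > 0 only when H > 0.389/0.00648 = 60.
Without the predator, H → K = 177. Since 177 > 60, the predator can invade and persist.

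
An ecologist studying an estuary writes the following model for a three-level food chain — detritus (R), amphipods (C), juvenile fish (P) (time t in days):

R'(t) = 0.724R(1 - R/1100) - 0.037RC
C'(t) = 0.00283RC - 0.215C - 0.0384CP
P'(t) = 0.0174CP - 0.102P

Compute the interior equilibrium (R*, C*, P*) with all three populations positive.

From dP/dt = 0: 0.0174C* = 0.102, so C* = 5.86.
From dR/dt = 0: 0.724(1 - R*/1100) = 0.037·5.86, giving R* = 1100·(1 - 0.3) = 770.
From dC/dt = 0: 0.00283·770 - 0.215 = 0.0384P*, so P* = 1.97/0.0384 = 51.2.

R* ≈ 770, C* ≈ 5.86, P* ≈ 51.2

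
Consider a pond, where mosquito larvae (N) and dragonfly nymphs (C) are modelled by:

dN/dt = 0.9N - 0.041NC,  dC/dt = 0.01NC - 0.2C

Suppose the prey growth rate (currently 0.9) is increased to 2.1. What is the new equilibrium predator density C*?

At the interior fixed point, setting dN/dt = 0 with N > 0 fixes C* = (prey growth rate)/(NC coefficient) — independent of the other coefficients.
With the change, C* = 2.1/0.041 = 51.2; it rises from 22.

C* ≈ 51.2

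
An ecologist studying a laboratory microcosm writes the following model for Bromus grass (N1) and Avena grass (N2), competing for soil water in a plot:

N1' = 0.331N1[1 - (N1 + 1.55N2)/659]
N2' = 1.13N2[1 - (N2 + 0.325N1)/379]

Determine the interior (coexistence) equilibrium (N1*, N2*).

Setting both brackets to zero gives the nullclines N1 + 1.55N2 = 659 and 0.325N1 + N2 = 379.
Substituting N2 = 379 - 0.325N1 into the first: N1(1 - 1.55·0.325) = 659 - 1.55·379.
So N1* = 71.5/0.496 = 144, and then N2* = 379 - 0.325·144 = 332.

N1* ≈ 144, N2* ≈ 332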